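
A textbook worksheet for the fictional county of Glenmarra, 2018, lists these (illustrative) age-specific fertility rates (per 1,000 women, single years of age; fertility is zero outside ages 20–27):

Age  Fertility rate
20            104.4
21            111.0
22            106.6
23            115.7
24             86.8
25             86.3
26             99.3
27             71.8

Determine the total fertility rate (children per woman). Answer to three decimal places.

0.782

Sum of ASFRs = 104.4 + 111.0 + 106.6 + 115.7 + 86.8 + 86.3 + 99.3 + 71.8 = 781.9
TFR = 781.9 / 1000 = 0.7819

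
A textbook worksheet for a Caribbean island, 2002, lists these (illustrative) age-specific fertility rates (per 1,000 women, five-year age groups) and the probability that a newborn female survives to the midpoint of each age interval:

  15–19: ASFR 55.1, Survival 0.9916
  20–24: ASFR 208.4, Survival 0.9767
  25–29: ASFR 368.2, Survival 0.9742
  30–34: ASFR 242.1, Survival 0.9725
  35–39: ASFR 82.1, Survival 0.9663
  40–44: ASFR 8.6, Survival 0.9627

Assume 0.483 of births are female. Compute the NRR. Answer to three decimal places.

2.270

Proportion female at birth = 0.483.
Each age group contributes 5 × ASFR × survival:
  15–19: 5 × 55.1/1000 × 0.9916 = 0.27319
  20–24: 5 × 208.4/1000 × 0.9767 = 1.01772
  25–29: 5 × 368.2/1000 × 0.9742 = 1.79350
  30–34: 5 × 242.1/1000 × 0.9725 = 1.17721
  35–39: 5 × 82.1/1000 × 0.9663 = 0.39667
  40–44: 5 × 8.6/1000 × 0.9627 = 0.04140
Sum = 4.69969
NRR = 0.483 × 4.69969 = 2.26995
An NRR exceeding 1 indicates intrinsic growth under these rates.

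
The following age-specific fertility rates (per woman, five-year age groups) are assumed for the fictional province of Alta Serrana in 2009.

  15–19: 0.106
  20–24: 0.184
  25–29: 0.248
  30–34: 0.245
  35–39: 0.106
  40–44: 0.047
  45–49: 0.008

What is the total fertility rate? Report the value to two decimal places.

4.72

Sum of ASFRs = 0.106 + 0.184 + 0.248 + 0.245 + 0.106 + 0.047 + 0.008 = 0.944
TFR = 5 × 0.944 = 4.72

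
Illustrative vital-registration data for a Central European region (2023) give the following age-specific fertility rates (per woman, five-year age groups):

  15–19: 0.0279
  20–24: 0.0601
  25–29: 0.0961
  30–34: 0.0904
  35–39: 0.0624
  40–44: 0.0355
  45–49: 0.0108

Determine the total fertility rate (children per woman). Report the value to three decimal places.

Sum of ASFRs = 0.0279 + 0.0601 + 0.0961 + 0.0904 + 0.0624 + 0.0355 + 0.0108 = 0.3832
TFR = 5 × 0.3832 = 1.916

1.916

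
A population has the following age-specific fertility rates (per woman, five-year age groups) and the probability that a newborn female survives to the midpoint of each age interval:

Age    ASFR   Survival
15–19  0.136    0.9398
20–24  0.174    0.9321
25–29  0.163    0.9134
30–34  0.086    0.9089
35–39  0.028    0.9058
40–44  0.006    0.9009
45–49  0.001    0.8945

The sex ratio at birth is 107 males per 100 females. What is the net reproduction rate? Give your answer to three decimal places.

Proportion female at birth = 100 / (100 + 107) = 0.48309.
Each age group contributes 5 × ASFR × survival:
  15–19: 5 × 0.136 × 0.9398 = 0.63906
  20–24: 5 × 0.174 × 0.9321 = 0.81093
  25–29: 5 × 0.163 × 0.9134 = 0.74442
  30–34: 5 × 0.086 × 0.9089 = 0.39083
  35–39: 5 × 0.028 × 0.9058 = 0.12681
  40–44: 5 × 0.006 × 0.9009 = 0.02703
  45–49: 5 × 0.001 × 0.8945 = 0.00447
Sum = 2.74355
NRR = 0.48309 × 2.74355 = 1.32538

1.325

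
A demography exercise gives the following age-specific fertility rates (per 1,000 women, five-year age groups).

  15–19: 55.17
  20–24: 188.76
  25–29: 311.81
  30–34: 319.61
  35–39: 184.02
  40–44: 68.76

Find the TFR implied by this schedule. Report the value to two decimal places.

5.64

Sum of ASFRs = 55.17 + 188.76 + 311.81 + 319.61 + 184.02 + 68.76 = 1128.13
TFR = 5 × 1128.13 / 1000 = 5.64065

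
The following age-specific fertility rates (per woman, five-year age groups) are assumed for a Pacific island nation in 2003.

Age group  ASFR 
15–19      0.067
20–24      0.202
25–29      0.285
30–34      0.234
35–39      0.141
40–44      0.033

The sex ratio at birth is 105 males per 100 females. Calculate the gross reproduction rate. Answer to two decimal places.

2.35

Proportion female at birth = 100 / (100 + 105) = 0.48780.
Sum of ASFRs = 0.067 + 0.202 + 0.285 + 0.234 + 0.141 + 0.033 = 0.962
TFR = 5 × 0.962 = 4.81
GRR = 0.48780 × 4.81 = 2.34632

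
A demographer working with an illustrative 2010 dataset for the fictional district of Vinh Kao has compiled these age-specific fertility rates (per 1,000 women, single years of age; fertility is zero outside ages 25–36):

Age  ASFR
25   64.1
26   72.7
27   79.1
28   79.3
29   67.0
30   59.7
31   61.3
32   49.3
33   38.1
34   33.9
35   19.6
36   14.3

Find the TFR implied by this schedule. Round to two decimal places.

Sum of ASFRs = 64.1 + 72.7 + 79.1 + 79.3 + 67.0 + 59.7 + 61.3 + 49.3 + 38.1 + 33.9 + 19.6 + 14.3 = 638.4
TFR = 638.4 / 1000 = 0.6384

0.64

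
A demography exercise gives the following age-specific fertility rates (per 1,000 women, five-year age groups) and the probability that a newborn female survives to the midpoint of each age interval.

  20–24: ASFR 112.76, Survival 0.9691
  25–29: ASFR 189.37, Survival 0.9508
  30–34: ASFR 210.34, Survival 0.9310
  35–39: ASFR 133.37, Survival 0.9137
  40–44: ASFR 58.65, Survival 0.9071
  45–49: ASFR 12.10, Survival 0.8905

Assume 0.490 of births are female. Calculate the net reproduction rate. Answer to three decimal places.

1.644

Proportion female at birth = 0.490.
Survival-weighted fertility by age (5·fₓ·Sₓ):
  20–24: 5 × 112.76/1000 × 0.9691 = 0.54638
  25–29: 5 × 189.37/1000 × 0.9508 = 0.90026
  30–34: 5 × 210.34/1000 × 0.9310 = 0.97913
  35–39: 5 × 133.37/1000 × 0.9137 = 0.60930
  40–44: 5 × 58.65/1000 × 0.9071 = 0.26601
  45–49: 5 × 12.10/1000 × 0.8905 = 0.05388
Sum = 3.35496
NRR = 0.490 × 3.35496 = 1.64393
With NRR above 1 the population is above replacement fertility.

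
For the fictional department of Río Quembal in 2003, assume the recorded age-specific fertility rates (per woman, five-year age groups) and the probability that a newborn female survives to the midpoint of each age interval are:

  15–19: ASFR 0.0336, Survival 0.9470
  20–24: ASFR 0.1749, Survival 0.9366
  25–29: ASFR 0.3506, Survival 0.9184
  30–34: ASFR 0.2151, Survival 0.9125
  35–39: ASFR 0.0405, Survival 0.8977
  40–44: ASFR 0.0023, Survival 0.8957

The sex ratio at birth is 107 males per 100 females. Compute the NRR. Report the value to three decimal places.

1.817

Proportion female at birth = 100 / (100 + 107) = 0.48309.
Each age group contributes 5 × ASFR × survival:
  15–19: 5 × 0.0336 × 0.9470 = 0.15910
  20–24: 5 × 0.1749 × 0.9366 = 0.81906
  25–29: 5 × 0.3506 × 0.9184 = 1.60996
  30–34: 5 × 0.2151 × 0.9125 = 0.98139
  35–39: 5 × 0.0405 × 0.8977 = 0.18178
  40–44: 5 × 0.0023 × 0.8957 = 0.01030
Sum = 3.76159
NRR = 0.48309 × 3.76159 = 1.81719
NRR > 1, so each generation more than replaces itself.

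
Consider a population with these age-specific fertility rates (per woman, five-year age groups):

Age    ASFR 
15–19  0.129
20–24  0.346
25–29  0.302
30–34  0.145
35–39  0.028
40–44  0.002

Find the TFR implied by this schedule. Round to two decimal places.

Sum of ASFRs = 0.129 + 0.346 + 0.302 + 0.145 + 0.028 + 0.002 = 0.952
TFR = 5 × 0.952 = 4.76

4.76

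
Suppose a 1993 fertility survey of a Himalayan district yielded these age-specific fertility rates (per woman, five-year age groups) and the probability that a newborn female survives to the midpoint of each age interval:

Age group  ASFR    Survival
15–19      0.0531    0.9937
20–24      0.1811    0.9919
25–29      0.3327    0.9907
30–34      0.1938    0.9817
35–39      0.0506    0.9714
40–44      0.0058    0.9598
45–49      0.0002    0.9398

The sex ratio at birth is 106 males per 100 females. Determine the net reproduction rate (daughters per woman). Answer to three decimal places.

1.959

Proportion female at birth = 100 / (100 + 106) = 0.48544.
Weighting each age-specific rate by interval width and survival:
  15–19: 5 × 0.0531 × 0.9937 = 0.26383
  20–24: 5 × 0.1811 × 0.9919 = 0.89817
  25–29: 5 × 0.3327 × 0.9907 = 1.64803
  30–34: 5 × 0.1938 × 0.9817 = 0.95127
  35–39: 5 × 0.0506 × 0.9714 = 0.24576
  40–44: 5 × 0.0058 × 0.9598 = 0.02783
  45–49: 5 × 0.0002 × 0.9398 = 0.00094
Sum = 4.03583
NRR = 0.48544 × 4.03583 = 1.95915
With NRR above 1 the population is above replacement fertility.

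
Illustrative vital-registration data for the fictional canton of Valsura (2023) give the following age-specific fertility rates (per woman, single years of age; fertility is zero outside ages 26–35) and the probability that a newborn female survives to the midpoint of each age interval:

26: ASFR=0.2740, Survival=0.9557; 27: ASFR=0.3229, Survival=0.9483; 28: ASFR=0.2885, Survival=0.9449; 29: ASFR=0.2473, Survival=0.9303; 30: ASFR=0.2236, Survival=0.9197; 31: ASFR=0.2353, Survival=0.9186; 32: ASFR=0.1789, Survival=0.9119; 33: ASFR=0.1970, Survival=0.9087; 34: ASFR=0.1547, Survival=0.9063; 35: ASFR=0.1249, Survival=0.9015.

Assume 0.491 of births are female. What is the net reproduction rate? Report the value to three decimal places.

1.025

Proportion female at birth = 0.491.
Weighting each age-specific rate by interval width and survival:
  26: 1 × 0.2740 × 0.9557 = 0.26186
  27: 1 × 0.3229 × 0.9483 = 0.30621
  28: 1 × 0.2885 × 0.9449 = 0.27260
  29: 1 × 0.2473 × 0.9303 = 0.23006
  30: 1 × 0.2236 × 0.9197 = 0.20564
  31: 1 × 0.2353 × 0.9186 = 0.21615
  32: 1 × 0.1789 × 0.9119 = 0.16314
  33: 1 × 0.1970 × 0.9087 = 0.17901
  34: 1 × 0.1547 × 0.9063 = 0.14020
  35: 1 × 0.1249 × 0.9015 = 0.11260
Sum = 2.08747
NRR = 0.491 × 2.08747 = 1.02495
With NRR above 1 the population is above replacement fertility.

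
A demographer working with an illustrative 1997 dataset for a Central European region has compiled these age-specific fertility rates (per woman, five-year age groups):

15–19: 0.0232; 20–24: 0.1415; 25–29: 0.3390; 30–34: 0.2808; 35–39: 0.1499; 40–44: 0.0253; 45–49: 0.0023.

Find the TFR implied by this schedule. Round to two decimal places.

4.81

Sum of ASFRs = 0.0232 + 0.1415 + 0.3390 + 0.2808 + 0.1499 + 0.0253 + 0.0023 = 0.9620
TFR = 5 × 0.9620 = 4.81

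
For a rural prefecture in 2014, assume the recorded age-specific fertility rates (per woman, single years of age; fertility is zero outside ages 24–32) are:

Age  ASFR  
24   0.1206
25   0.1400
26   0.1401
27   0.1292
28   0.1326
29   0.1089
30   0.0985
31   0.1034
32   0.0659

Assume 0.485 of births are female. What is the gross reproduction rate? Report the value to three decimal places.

0.504

Proportion female at birth = 0.485.
Sum of ASFRs = 0.1206 + 0.1400 + 0.1401 + 0.1292 + 0.1326 + 0.1089 + 0.0985 + 0.1034 + 0.0659 = 1.0392
TFR = 1.0392
GRR = 0.485 × 1.0392 = 0.50401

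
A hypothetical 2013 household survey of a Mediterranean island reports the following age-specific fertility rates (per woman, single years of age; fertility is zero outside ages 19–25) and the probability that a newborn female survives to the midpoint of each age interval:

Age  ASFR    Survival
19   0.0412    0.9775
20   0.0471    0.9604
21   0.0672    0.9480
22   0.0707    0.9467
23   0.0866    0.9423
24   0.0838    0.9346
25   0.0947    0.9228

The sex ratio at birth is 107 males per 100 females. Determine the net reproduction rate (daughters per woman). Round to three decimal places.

0.224

Proportion female at birth = 100 / (100 + 107) = 0.48309.
Each age group contributes 1 × ASFR × survival:
  19: 1 × 0.0412 × 0.9775 = 0.04027
  20: 1 × 0.0471 × 0.9604 = 0.04523
  21: 1 × 0.0672 × 0.9480 = 0.06371
  22: 1 × 0.0707 × 0.9467 = 0.06693
  23: 1 × 0.0866 × 0.9423 = 0.08160
  24: 1 × 0.0838 × 0.9346 = 0.07832
  25: 1 × 0.0947 × 0.9228 = 0.08739
Sum = 0.46345
NRR = 0.48309 × 0.46345 = 0.22389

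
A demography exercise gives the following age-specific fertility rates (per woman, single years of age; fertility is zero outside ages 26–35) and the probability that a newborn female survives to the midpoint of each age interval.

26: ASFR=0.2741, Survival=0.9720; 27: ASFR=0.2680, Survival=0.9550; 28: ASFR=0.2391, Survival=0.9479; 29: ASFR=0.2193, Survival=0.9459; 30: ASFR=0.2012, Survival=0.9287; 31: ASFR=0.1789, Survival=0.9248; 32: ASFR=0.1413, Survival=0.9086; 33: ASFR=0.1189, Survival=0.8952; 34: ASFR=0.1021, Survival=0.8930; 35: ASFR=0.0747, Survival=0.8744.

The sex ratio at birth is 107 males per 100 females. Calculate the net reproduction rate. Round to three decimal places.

Proportion female at birth = 100 / (100 + 107) = 0.48309.
Weighting each age-specific rate by interval width and survival:
  26: 1 × 0.2741 × 0.9720 = 0.26643
  27: 1 × 0.2680 × 0.9550 = 0.25594
  28: 1 × 0.2391 × 0.9479 = 0.22664
  29: 1 × 0.2193 × 0.9459 = 0.20744
  30: 1 × 0.2012 × 0.9287 = 0.18685
  31: 1 × 0.1789 × 0.9248 = 0.16545
  32: 1 × 0.1413 × 0.9086 = 0.12839
  33: 1 × 0.1189 × 0.8952 = 0.10644
  34: 1 × 0.1021 × 0.8930 = 0.09118
  35: 1 × 0.0747 × 0.8744 = 0.06532
Sum = 1.70008
NRR = 0.48309 × 1.70008 = 0.82129
With NRR below 1 the population is below replacement fertility.

0.821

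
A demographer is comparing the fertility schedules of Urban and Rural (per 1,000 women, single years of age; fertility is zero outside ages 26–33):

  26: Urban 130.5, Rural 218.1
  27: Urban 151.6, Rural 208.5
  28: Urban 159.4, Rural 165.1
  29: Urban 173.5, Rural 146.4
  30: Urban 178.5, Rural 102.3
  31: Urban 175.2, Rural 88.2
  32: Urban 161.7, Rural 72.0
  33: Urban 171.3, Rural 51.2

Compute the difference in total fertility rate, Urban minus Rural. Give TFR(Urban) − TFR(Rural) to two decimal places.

Urban:
  Sum of ASFRs = 130.5 + 151.6 + 159.4 + 173.5 + 178.5 + 175.2 + 161.7 + 171.3 = 1301.7
  TFR = 1301.7 / 1000 = 1.3017
Rural:
  Sum of ASFRs = 218.1 + 208.5 + 165.1 + 146.4 + 102.3 + 88.2 + 72.0 + 51.2 = 1051.8
  TFR = 1051.8 / 1000 = 1.0518
Difference = 1.3017 − 1.0518 = 0.2499

0.25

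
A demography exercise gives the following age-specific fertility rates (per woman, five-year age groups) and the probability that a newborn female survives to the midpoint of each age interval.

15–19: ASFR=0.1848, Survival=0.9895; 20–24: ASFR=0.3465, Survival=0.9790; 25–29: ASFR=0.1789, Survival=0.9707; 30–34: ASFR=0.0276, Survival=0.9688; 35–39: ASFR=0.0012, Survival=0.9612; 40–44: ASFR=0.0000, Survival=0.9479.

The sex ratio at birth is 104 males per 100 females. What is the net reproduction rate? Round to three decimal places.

1.774

Proportion female at birth = 100 / (100 + 104) = 0.49020.
Per-age-group product (5 × ASFR × survival probability):
  15–19: 5 × 0.1848 × 0.9895 = 0.91430
  20–24: 5 × 0.3465 × 0.9790 = 1.69612
  25–29: 5 × 0.1789 × 0.9707 = 0.86829
  30–34: 5 × 0.0276 × 0.9688 = 0.13369
  35–39: 5 × 0.0012 × 0.9612 = 0.00577
  40–44: 5 × 0.0000 × 0.9479 = 0.00000
Sum = 3.61817
NRR = 0.49020 × 3.61817 = 1.77363
An NRR exceeding 1 indicates intrinsic growth under these rates.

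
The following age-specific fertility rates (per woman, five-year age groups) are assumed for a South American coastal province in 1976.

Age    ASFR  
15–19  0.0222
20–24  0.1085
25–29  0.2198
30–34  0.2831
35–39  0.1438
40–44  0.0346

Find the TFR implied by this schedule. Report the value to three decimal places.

4.060

Sum of ASFRs = 0.0222 + 0.1085 + 0.2198 + 0.2831 + 0.1438 + 0.0346 = 0.8120
TFR = 5 × 0.8120 = 4.06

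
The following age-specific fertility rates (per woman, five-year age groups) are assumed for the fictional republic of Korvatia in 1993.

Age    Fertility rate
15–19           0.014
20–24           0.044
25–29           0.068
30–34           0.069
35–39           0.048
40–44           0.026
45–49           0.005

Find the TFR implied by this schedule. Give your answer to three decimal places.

1.370

Sum of ASFRs = 0.014 + 0.044 + 0.068 + 0.069 + 0.048 + 0.026 + 0.005 = 0.274
TFR = 5 × 0.274 = 1.37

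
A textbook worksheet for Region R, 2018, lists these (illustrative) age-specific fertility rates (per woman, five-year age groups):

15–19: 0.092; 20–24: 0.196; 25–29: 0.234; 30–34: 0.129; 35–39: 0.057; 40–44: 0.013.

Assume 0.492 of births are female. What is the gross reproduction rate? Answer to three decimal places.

Proportion female at birth = 0.492.
Sum of ASFRs = 0.092 + 0.196 + 0.234 + 0.129 + 0.057 + 0.013 = 0.721
TFR = 5 × 0.721 = 3.605
GRR = 0.492 × 3.605 = 1.77366

1.774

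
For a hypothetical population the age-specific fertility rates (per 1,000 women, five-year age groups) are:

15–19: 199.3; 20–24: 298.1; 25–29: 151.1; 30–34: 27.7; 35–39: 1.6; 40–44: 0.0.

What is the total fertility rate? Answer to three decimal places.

Sum of ASFRs = 199.3 + 298.1 + 151.1 + 27.7 + 1.6 + 0.0 = 677.8
TFR = 5 × 677.8 / 1000 = 3.389

3.389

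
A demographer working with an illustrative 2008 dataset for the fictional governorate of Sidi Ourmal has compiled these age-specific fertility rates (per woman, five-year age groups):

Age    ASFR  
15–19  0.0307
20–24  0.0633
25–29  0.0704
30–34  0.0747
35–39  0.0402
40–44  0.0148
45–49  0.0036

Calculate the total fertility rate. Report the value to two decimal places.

1.49

Sum of ASFRs = 0.0307 + 0.0633 + 0.0704 + 0.0747 + 0.0402 + 0.0148 + 0.0036 = 0.2977
TFR = 5 × 0.2977 = 1.4885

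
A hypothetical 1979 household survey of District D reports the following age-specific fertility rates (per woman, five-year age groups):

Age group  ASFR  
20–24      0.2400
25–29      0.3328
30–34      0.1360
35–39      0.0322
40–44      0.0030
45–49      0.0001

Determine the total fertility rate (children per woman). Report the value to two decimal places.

Sum of ASFRs = 0.2400 + 0.3328 + 0.1360 + 0.0322 + 0.0030 + 0.0001 = 0.7441
TFR = 5 × 0.7441 = 3.7205

3.72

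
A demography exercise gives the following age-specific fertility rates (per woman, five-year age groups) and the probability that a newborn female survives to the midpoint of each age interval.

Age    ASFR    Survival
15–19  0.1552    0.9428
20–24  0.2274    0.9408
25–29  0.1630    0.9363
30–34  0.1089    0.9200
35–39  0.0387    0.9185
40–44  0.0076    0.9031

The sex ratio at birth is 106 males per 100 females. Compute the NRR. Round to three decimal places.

1.591

Proportion female at birth = 100 / (100 + 106) = 0.48544.
Per-age-group product (5 × ASFR × survival probability):
  15–19: 5 × 0.1552 × 0.9428 = 0.73161
  20–24: 5 × 0.2274 × 0.9408 = 1.06969
  25–29: 5 × 0.1630 × 0.9363 = 0.76308
  30–34: 5 × 0.1089 × 0.9200 = 0.50094
  35–39: 5 × 0.0387 × 0.9185 = 0.17773
  40–44: 5 × 0.0076 × 0.9031 = 0.03432
Sum = 3.27737
NRR = 0.48544 × 3.27737 = 1.59097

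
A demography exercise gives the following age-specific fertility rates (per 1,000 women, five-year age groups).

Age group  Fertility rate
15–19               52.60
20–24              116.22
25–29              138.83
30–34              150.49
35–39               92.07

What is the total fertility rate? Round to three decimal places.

Sum of ASFRs = 52.60 + 116.22 + 138.83 + 150.49 + 92.07 = 550.21
TFR = 5 × 550.21 / 1000 = 2.75105

2.751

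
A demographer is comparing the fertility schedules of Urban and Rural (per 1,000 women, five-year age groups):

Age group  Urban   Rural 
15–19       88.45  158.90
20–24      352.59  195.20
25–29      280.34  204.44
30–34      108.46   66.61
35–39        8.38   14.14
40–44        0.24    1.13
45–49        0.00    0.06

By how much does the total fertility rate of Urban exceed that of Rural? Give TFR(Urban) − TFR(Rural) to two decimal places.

Urban:
  Sum of ASFRs = 88.45 + 352.59 + 280.34 + 108.46 + 8.38 + 0.24 + 0.00 = 838.46
  TFR = 5 × 838.46 / 1000 = 4.1923
Rural:
  Sum of ASFRs = 158.90 + 195.20 + 204.44 + 66.61 + 14.14 + 1.13 + 0.06 = 640.48
  TFR = 5 × 640.48 / 1000 = 3.2024
Difference = 4.1923 − 3.2024 = 0.9899

0.99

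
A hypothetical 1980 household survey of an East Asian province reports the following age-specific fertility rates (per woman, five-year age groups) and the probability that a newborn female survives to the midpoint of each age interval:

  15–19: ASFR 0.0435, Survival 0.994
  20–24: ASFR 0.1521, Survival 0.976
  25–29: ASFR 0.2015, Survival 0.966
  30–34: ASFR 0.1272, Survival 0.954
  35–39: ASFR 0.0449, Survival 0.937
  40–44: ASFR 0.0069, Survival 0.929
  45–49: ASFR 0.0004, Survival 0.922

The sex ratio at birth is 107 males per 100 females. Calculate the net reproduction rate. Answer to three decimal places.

Proportion female at birth = 100 / (100 + 107) = 0.48309.
Each age group contributes 5 × ASFR × survival:
  15–19: 5 × 0.0435 × 0.994 = 0.21620
  20–24: 5 × 0.1521 × 0.976 = 0.74225
  25–29: 5 × 0.2015 × 0.966 = 0.97325
  30–34: 5 × 0.1272 × 0.954 = 0.60674
  35–39: 5 × 0.0449 × 0.937 = 0.21036
  40–44: 5 × 0.0069 × 0.929 = 0.03205
  45–49: 5 × 0.0004 × 0.922 = 0.00184
Sum = 2.78269
NRR = 0.48309 × 2.78269 = 1.34429

1.344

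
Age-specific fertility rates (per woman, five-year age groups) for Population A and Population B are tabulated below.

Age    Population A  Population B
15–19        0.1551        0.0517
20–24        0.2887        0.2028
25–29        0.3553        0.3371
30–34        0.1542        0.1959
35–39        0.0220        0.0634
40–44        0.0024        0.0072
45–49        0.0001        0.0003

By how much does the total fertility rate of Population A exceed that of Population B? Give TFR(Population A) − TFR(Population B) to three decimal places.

Population A:
  Sum of ASFRs = 0.1551 + 0.2887 + 0.3553 + 0.1542 + 0.0220 + 0.0024 + 0.0001 = 0.9778
  TFR = 5 × 0.9778 = 4.889
Population B:
  Sum of ASFRs = 0.0517 + 0.2028 + 0.3371 + 0.1959 + 0.0634 + 0.0072 + 0.0003 = 0.8584
  TFR = 5 × 0.8584 = 4.292
Difference = 4.889 − 4.292 = 0.597

0.597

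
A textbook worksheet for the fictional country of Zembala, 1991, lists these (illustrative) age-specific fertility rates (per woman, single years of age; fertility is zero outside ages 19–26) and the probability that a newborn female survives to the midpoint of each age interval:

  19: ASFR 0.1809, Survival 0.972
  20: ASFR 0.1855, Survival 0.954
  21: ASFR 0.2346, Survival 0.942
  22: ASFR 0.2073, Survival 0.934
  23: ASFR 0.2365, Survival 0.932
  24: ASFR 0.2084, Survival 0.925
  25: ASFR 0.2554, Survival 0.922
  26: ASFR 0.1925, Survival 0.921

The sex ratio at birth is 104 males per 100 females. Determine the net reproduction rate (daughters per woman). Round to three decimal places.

Proportion female at birth = 100 / (100 + 104) = 0.49020.
Weighting each age-specific rate by interval width and survival:
  19: 1 × 0.1809 × 0.972 = 0.17583
  20: 1 × 0.1855 × 0.954 = 0.17697
  21: 1 × 0.2346 × 0.942 = 0.22099
  22: 1 × 0.2073 × 0.934 = 0.19362
  23: 1 × 0.2365 × 0.932 = 0.22042
  24: 1 × 0.2084 × 0.925 = 0.19277
  25: 1 × 0.2554 × 0.922 = 0.23548
  26: 1 × 0.1925 × 0.921 = 0.17729
Sum = 1.59337
NRR = 0.49020 × 1.59337 = 0.78107

0.781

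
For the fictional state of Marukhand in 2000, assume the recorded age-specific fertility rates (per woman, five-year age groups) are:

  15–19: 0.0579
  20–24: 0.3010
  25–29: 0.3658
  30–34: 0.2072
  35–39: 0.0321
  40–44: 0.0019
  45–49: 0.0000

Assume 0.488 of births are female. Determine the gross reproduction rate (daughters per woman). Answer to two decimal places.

2.36

Proportion female at birth = 0.488.
Sum of ASFRs = 0.0579 + 0.3010 + 0.3658 + 0.2072 + 0.0321 + 0.0019 + 0.0000 = 0.9659
TFR = 5 × 0.9659 = 4.8295
GRR = 0.488 × 4.8295 = 2.35680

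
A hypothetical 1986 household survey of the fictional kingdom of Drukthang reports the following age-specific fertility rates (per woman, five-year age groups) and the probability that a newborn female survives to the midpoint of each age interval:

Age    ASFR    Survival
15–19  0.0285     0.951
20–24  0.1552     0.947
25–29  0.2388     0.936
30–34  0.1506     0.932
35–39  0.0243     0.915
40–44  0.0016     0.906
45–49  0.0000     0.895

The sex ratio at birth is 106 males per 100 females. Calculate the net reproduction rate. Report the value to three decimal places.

Proportion female at birth = 100 / (100 + 106) = 0.48544.
Weighting each age-specific rate by interval width and survival:
  15–19: 5 × 0.0285 × 0.951 = 0.13552
  20–24: 5 × 0.1552 × 0.947 = 0.73487
  25–29: 5 × 0.2388 × 0.936 = 1.11758
  30–34: 5 × 0.1506 × 0.932 = 0.70180
  35–39: 5 × 0.0243 × 0.915 = 0.11117
  40–44: 5 × 0.0016 × 0.906 = 0.00725
  45–49: 5 × 0.0000 × 0.895 = 0.00000
Sum = 2.80819
NRR = 0.48544 × 2.80819 = 1.36321
NRR > 1, so each generation more than replaces itself.

1.363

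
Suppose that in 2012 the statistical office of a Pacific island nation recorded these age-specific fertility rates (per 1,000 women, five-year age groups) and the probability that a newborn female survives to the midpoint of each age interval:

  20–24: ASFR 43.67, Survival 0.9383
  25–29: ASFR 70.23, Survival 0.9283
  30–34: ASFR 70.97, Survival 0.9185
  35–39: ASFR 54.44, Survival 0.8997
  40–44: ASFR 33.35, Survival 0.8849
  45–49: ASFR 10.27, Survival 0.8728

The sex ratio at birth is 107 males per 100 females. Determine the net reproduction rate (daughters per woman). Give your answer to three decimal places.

0.625

Proportion female at birth = 100 / (100 + 107) = 0.48309.
Weighting each age-specific rate by interval width and survival:
  20–24: 5 × 43.67/1000 × 0.9383 = 0.20488
  25–29: 5 × 70.23/1000 × 0.9283 = 0.32597
  30–34: 5 × 70.97/1000 × 0.9185 = 0.32593
  35–39: 5 × 54.44/1000 × 0.8997 = 0.24490
  40–44: 5 × 33.35/1000 × 0.8849 = 0.14756
  45–49: 5 × 10.27/1000 × 0.8728 = 0.04482
Sum = 1.29406
NRR = 0.48309 × 1.29406 = 0.62515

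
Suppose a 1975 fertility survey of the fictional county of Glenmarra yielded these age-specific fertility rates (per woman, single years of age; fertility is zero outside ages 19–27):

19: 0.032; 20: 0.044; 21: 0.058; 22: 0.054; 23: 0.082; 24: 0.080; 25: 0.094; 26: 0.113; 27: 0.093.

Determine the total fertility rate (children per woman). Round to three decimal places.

0.650

Sum of ASFRs = 0.032 + 0.044 + 0.058 + 0.054 + 0.082 + 0.080 + 0.094 + 0.113 + 0.093 = 0.650
TFR = 0.65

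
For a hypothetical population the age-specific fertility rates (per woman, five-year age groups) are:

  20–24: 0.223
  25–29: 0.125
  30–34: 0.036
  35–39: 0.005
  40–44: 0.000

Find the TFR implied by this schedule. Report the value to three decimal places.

1.945

Sum of ASFRs = 0.223 + 0.125 + 0.036 + 0.005 + 0.000 = 0.389
TFR = 5 × 0.389 = 1.945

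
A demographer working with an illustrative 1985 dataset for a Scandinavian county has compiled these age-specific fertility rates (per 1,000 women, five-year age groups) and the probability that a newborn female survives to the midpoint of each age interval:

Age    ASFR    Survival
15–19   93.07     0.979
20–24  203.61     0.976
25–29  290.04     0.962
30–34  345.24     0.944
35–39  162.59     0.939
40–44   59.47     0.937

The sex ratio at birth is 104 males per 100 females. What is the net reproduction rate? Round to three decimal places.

2.704

Proportion female at birth = 100 / (100 + 104) = 0.49020.
Survival-weighted fertility by age (5·fₓ·Sₓ):
  15–19: 5 × 93.07/1000 × 0.979 = 0.45558
  20–24: 5 × 203.61/1000 × 0.976 = 0.99362
  25–29: 5 × 290.04/1000 × 0.962 = 1.39509
  30–34: 5 × 345.24/1000 × 0.944 = 1.62953
  35–39: 5 × 162.59/1000 × 0.939 = 0.76336
  40–44: 5 × 59.47/1000 × 0.937 = 0.27862
Sum = 5.51580
NRR = 0.49020 × 5.51580 = 2.70385
With NRR above 1 the population is above replacement fertility.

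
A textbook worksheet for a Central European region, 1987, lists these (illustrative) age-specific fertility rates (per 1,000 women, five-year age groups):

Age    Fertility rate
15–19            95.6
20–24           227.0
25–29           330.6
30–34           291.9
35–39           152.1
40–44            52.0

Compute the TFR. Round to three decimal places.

Sum of ASFRs = 95.6 + 227.0 + 330.6 + 291.9 + 152.1 + 52.0 = 1149.2
TFR = 5 × 1149.2 / 1000 = 5.746

5.746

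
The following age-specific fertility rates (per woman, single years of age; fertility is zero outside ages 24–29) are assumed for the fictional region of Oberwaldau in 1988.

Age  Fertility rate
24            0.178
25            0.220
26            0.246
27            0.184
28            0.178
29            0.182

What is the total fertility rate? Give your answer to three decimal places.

Sum of ASFRs = 0.178 + 0.220 + 0.246 + 0.184 + 0.178 + 0.182 = 1.188
TFR = 1.188

1.188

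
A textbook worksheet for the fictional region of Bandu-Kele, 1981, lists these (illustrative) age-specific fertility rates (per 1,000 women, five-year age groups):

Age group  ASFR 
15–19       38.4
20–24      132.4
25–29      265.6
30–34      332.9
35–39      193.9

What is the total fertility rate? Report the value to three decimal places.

Sum of ASFRs = 38.4 + 132.4 + 265.6 + 332.9 + 193.9 = 963.2
TFR = 5 × 963.2 / 1000 = 4.816

4.816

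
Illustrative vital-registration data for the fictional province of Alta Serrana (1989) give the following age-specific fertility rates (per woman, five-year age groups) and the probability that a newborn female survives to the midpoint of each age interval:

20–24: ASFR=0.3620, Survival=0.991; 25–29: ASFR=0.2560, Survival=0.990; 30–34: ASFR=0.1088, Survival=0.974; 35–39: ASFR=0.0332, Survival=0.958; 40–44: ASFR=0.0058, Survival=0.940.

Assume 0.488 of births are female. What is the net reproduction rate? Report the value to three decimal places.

1.843

Proportion female at birth = 0.488.
Per-age-group product (5 × ASFR × survival probability):
  20–24: 5 × 0.3620 × 0.991 = 1.79371
  25–29: 5 × 0.2560 × 0.990 = 1.26720
  30–34: 5 × 0.1088 × 0.974 = 0.52986
  35–39: 5 × 0.0332 × 0.958 = 0.15903
  40–44: 5 × 0.0058 × 0.940 = 0.02726
Sum = 3.77706
NRR = 0.488 × 3.77706 = 1.84321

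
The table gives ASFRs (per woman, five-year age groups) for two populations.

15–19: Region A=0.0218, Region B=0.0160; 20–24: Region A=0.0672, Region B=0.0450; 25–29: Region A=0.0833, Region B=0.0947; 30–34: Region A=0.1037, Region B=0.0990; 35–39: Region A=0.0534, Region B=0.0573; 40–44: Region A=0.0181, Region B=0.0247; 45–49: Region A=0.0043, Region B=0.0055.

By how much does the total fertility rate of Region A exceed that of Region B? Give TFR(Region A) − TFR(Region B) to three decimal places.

0.048

Region A:
  Sum of ASFRs = 0.0218 + 0.0672 + 0.0833 + 0.1037 + 0.0534 + 0.0181 + 0.0043 = 0.3518
  TFR = 5 × 0.3518 = 1.759
Region B:
  Sum of ASFRs = 0.0160 + 0.0450 + 0.0947 + 0.0990 + 0.0573 + 0.0247 + 0.0055 = 0.3422
  TFR = 5 × 0.3422 = 1.711
Difference = 1.759 − 1.711 = 0.048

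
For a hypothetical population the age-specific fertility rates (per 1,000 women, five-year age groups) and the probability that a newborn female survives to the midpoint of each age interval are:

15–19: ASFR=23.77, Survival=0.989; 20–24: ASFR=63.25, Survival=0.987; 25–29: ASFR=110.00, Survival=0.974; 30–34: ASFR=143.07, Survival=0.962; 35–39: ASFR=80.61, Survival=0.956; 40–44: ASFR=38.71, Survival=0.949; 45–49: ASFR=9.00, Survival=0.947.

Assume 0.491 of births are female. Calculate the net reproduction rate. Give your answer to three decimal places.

Proportion female at birth = 0.491.
Weighting each age-specific rate by interval width and survival:
  15–19: 5 × 23.77/1000 × 0.989 = 0.11754
  20–24: 5 × 63.25/1000 × 0.987 = 0.31214
  25–29: 5 × 110.00/1000 × 0.974 = 0.53570
  30–34: 5 × 143.07/1000 × 0.962 = 0.68817
  35–39: 5 × 80.61/1000 × 0.956 = 0.38532
  40–44: 5 × 38.71/1000 × 0.949 = 0.18368
  45–49: 5 × 9.00/1000 × 0.947 = 0.04262
Sum = 2.26517
NRR = 0.491 × 2.26517 = 1.11220
An NRR exceeding 1 indicates intrinsic growth under these rates.

1.112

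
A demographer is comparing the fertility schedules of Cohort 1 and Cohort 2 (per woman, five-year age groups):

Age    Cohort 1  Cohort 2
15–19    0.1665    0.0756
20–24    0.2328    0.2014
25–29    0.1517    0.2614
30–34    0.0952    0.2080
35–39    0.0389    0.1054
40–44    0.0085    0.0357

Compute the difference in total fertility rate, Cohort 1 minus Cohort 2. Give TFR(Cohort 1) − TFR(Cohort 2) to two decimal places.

-0.97

Cohort 1:
  Sum of ASFRs = 0.1665 + 0.2328 + 0.1517 + 0.0952 + 0.0389 + 0.0085 = 0.6936
  TFR = 5 × 0.6936 = 3.468
Cohort 2:
  Sum of ASFRs = 0.0756 + 0.2014 + 0.2614 + 0.2080 + 0.1054 + 0.0357 = 0.8875
  TFR = 5 × 0.8875 = 4.4375
Difference = 3.468 − 4.4375 = -0.9695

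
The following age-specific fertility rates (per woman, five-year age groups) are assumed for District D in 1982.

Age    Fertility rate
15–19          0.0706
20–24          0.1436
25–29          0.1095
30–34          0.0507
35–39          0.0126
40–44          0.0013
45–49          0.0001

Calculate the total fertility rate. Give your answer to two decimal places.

1.94

Sum of ASFRs = 0.0706 + 0.1436 + 0.1095 + 0.0507 + 0.0126 + 0.0013 + 0.0001 = 0.3884
TFR = 5 × 0.3884 = 1.942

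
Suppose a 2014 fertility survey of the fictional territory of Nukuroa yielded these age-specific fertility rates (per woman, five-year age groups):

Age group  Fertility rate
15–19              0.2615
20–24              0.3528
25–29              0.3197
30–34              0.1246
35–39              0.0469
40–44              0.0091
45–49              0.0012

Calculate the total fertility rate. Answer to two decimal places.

Sum of ASFRs = 0.2615 + 0.3528 + 0.3197 + 0.1246 + 0.0469 + 0.0091 + 0.0012 = 1.1158
TFR = 5 × 1.1158 = 5.579

5.58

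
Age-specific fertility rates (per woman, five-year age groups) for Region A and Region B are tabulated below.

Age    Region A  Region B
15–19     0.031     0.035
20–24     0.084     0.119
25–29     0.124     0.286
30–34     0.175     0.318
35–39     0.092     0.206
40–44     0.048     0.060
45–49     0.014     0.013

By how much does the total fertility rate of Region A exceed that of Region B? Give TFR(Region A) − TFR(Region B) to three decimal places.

-2.345

Region A:
  Sum of ASFRs = 0.031 + 0.084 + 0.124 + 0.175 + 0.092 + 0.048 + 0.014 = 0.568
  TFR = 5 × 0.568 = 2.84
Region B:
  Sum of ASFRs = 0.035 + 0.119 + 0.286 + 0.318 + 0.206 + 0.060 + 0.013 = 1.037
  TFR = 5 × 1.037 = 5.185
Difference = 2.84 − 5.185 = -2.345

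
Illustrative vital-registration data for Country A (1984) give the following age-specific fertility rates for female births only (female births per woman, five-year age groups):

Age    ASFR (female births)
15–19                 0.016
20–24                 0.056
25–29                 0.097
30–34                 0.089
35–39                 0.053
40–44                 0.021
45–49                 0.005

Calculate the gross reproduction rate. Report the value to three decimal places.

Sum of female ASFRs = 0.016 + 0.056 + 0.097 + 0.089 + 0.053 + 0.021 + 0.005 = 0.337
GRR = 5 × 0.337 = 1.685

1.685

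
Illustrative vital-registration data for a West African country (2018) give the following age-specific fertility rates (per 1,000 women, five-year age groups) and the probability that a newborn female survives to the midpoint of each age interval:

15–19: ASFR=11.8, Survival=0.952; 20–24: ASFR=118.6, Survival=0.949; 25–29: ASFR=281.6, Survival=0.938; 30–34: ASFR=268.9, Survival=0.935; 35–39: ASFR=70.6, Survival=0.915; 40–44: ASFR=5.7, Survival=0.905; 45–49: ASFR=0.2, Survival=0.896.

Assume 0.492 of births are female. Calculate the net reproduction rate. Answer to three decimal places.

1.745

Proportion female at birth = 0.492.
Per-age-group product (5 × ASFR × survival probability):
  15–19: 5 × 11.8/1000 × 0.952 = 0.05617
  20–24: 5 × 118.6/1000 × 0.949 = 0.56276
  25–29: 5 × 281.6/1000 × 0.938 = 1.32070
  30–34: 5 × 268.9/1000 × 0.935 = 1.25711
  35–39: 5 × 70.6/1000 × 0.915 = 0.32300
  40–44: 5 × 5.7/1000 × 0.905 = 0.02579
  45–49: 5 × 0.2/1000 × 0.896 = 0.00090
Sum = 3.54643
NRR = 0.492 × 3.54643 = 1.74484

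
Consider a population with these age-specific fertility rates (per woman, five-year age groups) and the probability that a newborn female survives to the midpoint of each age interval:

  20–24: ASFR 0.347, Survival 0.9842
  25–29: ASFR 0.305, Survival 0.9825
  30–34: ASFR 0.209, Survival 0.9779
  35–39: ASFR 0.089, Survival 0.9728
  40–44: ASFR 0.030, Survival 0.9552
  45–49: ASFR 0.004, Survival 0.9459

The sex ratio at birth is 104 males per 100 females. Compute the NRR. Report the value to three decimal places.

2.364

Proportion female at birth = 100 / (100 + 104) = 0.49020.
Weighting each age-specific rate by interval width and survival:
  20–24: 5 × 0.347 × 0.9842 = 1.70759
  25–29: 5 × 0.305 × 0.9825 = 1.49831
  30–34: 5 × 0.209 × 0.9779 = 1.02191
  35–39: 5 × 0.089 × 0.9728 = 0.43290
  40–44: 5 × 0.030 × 0.9552 = 0.14328
  45–49: 5 × 0.004 × 0.9459 = 0.01892
Sum = 4.82291
NRR = 0.49020 × 4.82291 = 2.36419
An NRR exceeding 1 indicates intrinsic growth under these rates.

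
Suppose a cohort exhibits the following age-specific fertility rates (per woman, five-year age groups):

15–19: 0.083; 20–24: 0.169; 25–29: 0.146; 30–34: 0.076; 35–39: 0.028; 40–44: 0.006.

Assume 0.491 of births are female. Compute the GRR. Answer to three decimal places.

1.247

Proportion female at birth = 0.491.
Sum of ASFRs = 0.083 + 0.169 + 0.146 + 0.076 + 0.028 + 0.006 = 0.508
TFR = 5 × 0.508 = 2.54
GRR = 0.491 × 2.54 = 1.24714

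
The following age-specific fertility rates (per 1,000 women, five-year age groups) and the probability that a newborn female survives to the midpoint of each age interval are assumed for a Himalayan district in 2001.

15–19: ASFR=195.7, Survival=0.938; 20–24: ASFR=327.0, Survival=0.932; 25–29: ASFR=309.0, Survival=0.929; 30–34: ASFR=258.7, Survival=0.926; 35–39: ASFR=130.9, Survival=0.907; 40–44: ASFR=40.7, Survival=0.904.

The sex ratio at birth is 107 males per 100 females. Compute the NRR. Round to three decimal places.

Proportion female at birth = 100 / (100 + 107) = 0.48309.
Per-age-group product (5 × ASFR × survival probability):
  15–19: 5 × 195.7/1000 × 0.938 = 0.91783
  20–24: 5 × 327.0/1000 × 0.932 = 1.52382
  25–29: 5 × 309.0/1000 × 0.929 = 1.43531
  30–34: 5 × 258.7/1000 × 0.926 = 1.19778
  35–39: 5 × 130.9/1000 × 0.907 = 0.59363
  40–44: 5 × 40.7/1000 × 0.904 = 0.18396
Sum = 5.85233
NRR = 0.48309 × 5.85233 = 2.82720

2.827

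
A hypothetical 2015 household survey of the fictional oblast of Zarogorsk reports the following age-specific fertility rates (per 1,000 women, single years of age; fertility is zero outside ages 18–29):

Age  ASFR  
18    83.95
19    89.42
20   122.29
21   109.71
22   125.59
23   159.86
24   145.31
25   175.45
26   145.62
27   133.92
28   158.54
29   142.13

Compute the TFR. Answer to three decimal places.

1.592

Sum of ASFRs = 83.95 + 89.42 + 122.29 + 109.71 + 125.59 + 159.86 + 145.31 + 175.45 + 145.62 + 133.92 + 158.54 + 142.13 = 1591.79
TFR = 1591.79 / 1000 = 1.59179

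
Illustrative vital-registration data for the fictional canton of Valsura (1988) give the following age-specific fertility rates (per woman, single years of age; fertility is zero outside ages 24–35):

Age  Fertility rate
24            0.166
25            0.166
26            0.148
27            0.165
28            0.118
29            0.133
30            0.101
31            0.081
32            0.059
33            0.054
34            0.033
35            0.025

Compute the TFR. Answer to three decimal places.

1.249

Sum of ASFRs = 0.166 + 0.166 + 0.148 + 0.165 + 0.118 + 0.133 + 0.101 + 0.081 + 0.059 + 0.054 + 0.033 + 0.025 = 1.249
TFR = 1.249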